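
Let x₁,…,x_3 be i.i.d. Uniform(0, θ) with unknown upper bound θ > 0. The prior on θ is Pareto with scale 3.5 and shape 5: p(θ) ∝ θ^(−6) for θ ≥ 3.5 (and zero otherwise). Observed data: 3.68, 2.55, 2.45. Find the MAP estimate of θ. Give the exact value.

The Uniform(0, θ) likelihood is θ^(−n) for θ ≥ max(xᵢ), zero otherwise. Here max(xᵢ) = 3.68.
Posterior ∝ θ^(−6) · θ^(−3) = θ^(−9) on θ ≥ max(3.5, 3.68) = 3.68.
This density is strictly decreasing in θ, so the posterior mode lies at the lower boundary of the support.

θ̂_MAP = 3.68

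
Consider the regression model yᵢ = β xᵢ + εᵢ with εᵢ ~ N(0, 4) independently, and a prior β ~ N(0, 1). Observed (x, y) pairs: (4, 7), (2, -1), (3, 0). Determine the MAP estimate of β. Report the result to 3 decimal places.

β̂_MAP = 0.788

log p(β | y) = −Σ(yᵢ − βxᵢ)²/(2·4) − β²/(2·1) + const.
Setting the derivative to zero: Σxᵢ(yᵢ − βxᵢ)/4 − β/1 = 0, so β = Σxᵢyᵢ / (Σxᵢ² + σ²/τ²).
Σxᵢyᵢ = 4·7 + 2·(-1) + 3·0 = 26; Σxᵢ² = 29; σ²/τ² = 4.
β̂_MAP = 26 / (29 + 4) = 26/33 ≈ 0.788.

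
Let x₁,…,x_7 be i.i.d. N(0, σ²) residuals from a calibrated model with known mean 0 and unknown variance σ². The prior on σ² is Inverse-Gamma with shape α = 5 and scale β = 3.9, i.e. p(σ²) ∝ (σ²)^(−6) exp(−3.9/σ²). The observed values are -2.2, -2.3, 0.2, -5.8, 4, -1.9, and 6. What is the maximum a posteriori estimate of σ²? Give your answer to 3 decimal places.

σ̂²_MAP = 5.643

Sum of squared deviations about the known mean: SS = (-2.2−0)² + (-2.3−0)² + (0.2−0)² + (-5.8−0)² + (4−0)² + (-1.9−0)² + (6−0)² = 99.42.
The Normal likelihood contributes (σ²)^(−n/2) exp(−SS/(2σ²)), so the posterior is Inverse-Gamma(α + n/2, β + SS/2) = Inverse-Gamma(8.5, 53.61).
The mode of Inverse-Gamma(a, b) is b/(a+1) = 53.61/9.5 ≈ 5.643.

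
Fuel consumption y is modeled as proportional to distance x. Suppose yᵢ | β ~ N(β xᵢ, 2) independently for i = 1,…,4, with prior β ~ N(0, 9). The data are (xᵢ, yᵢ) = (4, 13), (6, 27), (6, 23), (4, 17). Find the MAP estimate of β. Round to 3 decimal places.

log p(β | y) = −Σ(yᵢ − βxᵢ)²/(2·2) − β²/(2·9) + const.
Setting the derivative to zero: Σxᵢ(yᵢ − βxᵢ)/2 − β/9 = 0, so β = Σxᵢyᵢ / (Σxᵢ² + σ²/τ²).
Σxᵢyᵢ = 4·13 + 6·27 + 6·23 + 4·17 = 420; Σxᵢ² = 104; σ²/τ² = 2/9.
β̂_MAP = 420 / (104 + 2/9) = 420/(938/9) = 270/67 ≈ 4.030.

β̂_MAP = 4.030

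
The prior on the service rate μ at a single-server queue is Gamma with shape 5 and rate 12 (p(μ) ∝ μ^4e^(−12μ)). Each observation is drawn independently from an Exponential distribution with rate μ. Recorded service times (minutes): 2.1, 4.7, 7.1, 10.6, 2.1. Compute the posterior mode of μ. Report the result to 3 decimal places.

The Exponential(rate=μ) likelihood is ∝ μ^n e^(−μΣtᵢ). Here n = 5 and Σtᵢ = 2.1 + 4.7 + 7.1 + 10.6 + 2.1 = 26.6.
Posterior ∝ μ^4e^(−12μ) · μ^5e^(−26.6μ) = μ^9e^(−38.6μ), i.e. Gamma(10, 38.6).
Mode = (a−1)/b = 9/38.6 ≈ 0.233.

μ̂_MAP = 0.233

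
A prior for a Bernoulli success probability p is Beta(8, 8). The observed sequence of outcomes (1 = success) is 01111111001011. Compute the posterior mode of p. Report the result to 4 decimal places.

p̂_MAP = 0.6071

Prior: Beta(8, 8).
Data: 10 successes in 14 trials (from the sequence). The binomial likelihood contributes p^10(1−p)^4, so the posterior is Beta(8+10, 8+4) = Beta(18, 12).
For Beta(a, b) with a, b > 1 the mode is (a−1)/(a+b−2) = 17/28 ≈ 0.6071.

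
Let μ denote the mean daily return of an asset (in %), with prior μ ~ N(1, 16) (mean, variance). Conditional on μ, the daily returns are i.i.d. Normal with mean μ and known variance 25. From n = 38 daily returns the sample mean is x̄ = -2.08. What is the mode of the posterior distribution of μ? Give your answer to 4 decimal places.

n = 38, x̄ = -2.08.
For a Normal prior and Normal likelihood with known variance, the posterior is Normal; its mode equals its mean, the precision-weighted average.
Prior precision 1/σ₀² = 1/16 = 0.0625; data precision n/σ² = 38/25 = 1.52.
μ̂ = (0.0625·1 + 1.52·(-2.08)) / (0.0625 + 1.52) = (-3.0991)/1.5825 = -30991/15825 ≈ -1.9584.

μ̂_MAP = -1.9584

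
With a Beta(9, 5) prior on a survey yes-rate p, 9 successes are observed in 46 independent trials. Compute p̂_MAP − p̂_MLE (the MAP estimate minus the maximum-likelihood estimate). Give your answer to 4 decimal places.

Posterior is Beta(18, 42); MAP = (18−1)/(60−2) = 17/58 ≈ 0.29310.
MLE ignores the prior: p̂_MLE = k/n = 9/46 ≈ 0.19565.
Difference = 17/58 − 9/46 = 65/667 ≈ 0.0975.

MAP − MLE = 0.0975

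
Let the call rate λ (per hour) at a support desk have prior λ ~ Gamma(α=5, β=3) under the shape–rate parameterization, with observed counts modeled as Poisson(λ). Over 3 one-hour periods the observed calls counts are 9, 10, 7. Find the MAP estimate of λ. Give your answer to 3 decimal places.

λ̂_MAP = 5.000

Σxᵢ = 9+10+7 = 26, with n = 3.
Posterior ∝ λ^4e^(−3λ) · λ^26e^(−3λ) = λ^30e^(−6λ), i.e. Gamma(shape=31, rate=6).
The mode of a Gamma(a, b) with a ≥ 1 (shape–rate) is (a−1)/b = 30/6 ≈ 5.000.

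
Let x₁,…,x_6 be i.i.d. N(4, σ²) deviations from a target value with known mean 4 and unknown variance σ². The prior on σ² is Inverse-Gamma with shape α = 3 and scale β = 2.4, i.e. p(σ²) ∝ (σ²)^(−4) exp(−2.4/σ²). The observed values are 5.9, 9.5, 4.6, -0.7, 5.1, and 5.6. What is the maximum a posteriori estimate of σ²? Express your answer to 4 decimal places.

Sum of squared deviations about the known mean: SS = (5.9−4)² + (9.5−4)² + (4.6−4)² + (-0.7−4)² + (5.1−4)² + (5.6−4)² = 60.08.
The Normal likelihood contributes (σ²)^(−n/2) exp(−SS/(2σ²)), so the posterior is Inverse-Gamma(α + n/2, β + SS/2) = Inverse-Gamma(6, 32.44).
The mode of Inverse-Gamma(a, b) is b/(a+1) = 32.44/7 ≈ 4.6343.

σ̂²_MAP = 4.6343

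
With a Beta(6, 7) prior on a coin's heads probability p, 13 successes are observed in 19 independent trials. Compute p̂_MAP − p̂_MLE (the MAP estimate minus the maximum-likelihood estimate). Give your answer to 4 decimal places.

MAP − MLE = -0.0842

Posterior is Beta(19, 13); MAP = (19−1)/(32−2) = 18/30 ≈ 0.60000.
MLE ignores the prior: p̂_MLE = k/n = 13/19 ≈ 0.68421.
Difference = 18/30 − 13/19 = -8/95 ≈ -0.0842.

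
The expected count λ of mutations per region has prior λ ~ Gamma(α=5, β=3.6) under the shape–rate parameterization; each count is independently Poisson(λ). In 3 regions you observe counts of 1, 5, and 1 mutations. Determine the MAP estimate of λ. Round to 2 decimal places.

Σxᵢ = 1+5+1 = 7, with n = 3.
Posterior ∝ λ^4e^(−3.6λ) · λ^7e^(−3λ) = λ^11e^(−6.6λ), i.e. Gamma(shape=12, rate=6.6).
The mode of a Gamma(a, b) with a ≥ 1 (shape–rate) is (a−1)/b = 11/6.6 ≈ 1.67.

λ̂_MAP = 1.67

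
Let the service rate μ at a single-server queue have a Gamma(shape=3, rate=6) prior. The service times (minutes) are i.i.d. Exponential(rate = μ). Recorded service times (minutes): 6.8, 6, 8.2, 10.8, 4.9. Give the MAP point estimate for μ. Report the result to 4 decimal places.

The Exponential(rate=μ) likelihood is ∝ μ^n e^(−μΣtᵢ). Here n = 5 and Σtᵢ = 6.8 + 6 + 8.2 + 10.8 + 4.9 = 36.7.
Posterior ∝ μ^2e^(−6μ) · μ^5e^(−36.7μ) = μ^7e^(−42.7μ), i.e. Gamma(8, 42.7).
Mode = (a−1)/b = 7/42.7 ≈ 0.1639.

μ̂_MAP = 0.1639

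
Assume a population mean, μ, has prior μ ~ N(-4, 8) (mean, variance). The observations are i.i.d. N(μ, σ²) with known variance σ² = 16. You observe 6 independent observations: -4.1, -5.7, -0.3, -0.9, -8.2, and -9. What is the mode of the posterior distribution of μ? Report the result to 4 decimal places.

n = 6; x̄ = ((-4.1) + (-5.7) + (-0.3) + (-0.9) + (-8.2) + (-9))/6 = -28.2/6 = -4.7.
For a Normal prior and Normal likelihood with known variance, the posterior is Normal; its mode equals its mean, the precision-weighted average.
Prior precision 1/σ₀² = 1/8 = 0.125; data precision n/σ² = 6/16 = 0.375.
μ̂ = (0.125·(-4) + 0.375·(-4.7)) / (0.125 + 0.375) = (-2.2625)/0.5 = -4.5250.

μ̂_MAP = -4.5250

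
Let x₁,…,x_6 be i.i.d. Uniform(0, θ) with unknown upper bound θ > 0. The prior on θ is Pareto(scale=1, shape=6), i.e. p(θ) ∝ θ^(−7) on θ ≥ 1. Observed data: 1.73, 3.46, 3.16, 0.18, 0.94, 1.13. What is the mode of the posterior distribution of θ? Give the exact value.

The Uniform(0, θ) likelihood is θ^(−n) for θ ≥ max(xᵢ), zero otherwise. Here max(xᵢ) = 3.46.
Posterior ∝ θ^(−7) · θ^(−6) = θ^(−13) on θ ≥ max(1, 3.46) = 3.46.
This density is strictly decreasing in θ, so the posterior mode lies at the lower boundary of the support.

θ̂_MAP = 3.46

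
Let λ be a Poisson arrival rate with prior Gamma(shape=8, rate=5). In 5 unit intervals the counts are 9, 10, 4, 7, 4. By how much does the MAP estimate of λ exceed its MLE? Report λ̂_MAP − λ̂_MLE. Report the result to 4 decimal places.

MAP − MLE = -2.7000

Σxᵢ = 34. Posterior is Gamma(42, 10); MAP = (42−1)/10 = 41/10 ≈ 4.10000.
MLE = x̄ = 34/5 ≈ 6.80000.
Difference = 41/10 − 34/5 = -27/10 ≈ -2.7000.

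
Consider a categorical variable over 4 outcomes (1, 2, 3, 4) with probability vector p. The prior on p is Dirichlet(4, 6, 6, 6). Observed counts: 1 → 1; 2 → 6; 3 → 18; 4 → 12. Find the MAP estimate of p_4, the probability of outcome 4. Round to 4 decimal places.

The posterior is Dirichlet(αᵢ + nᵢ) = Dirichlet(5, 12, 24, 18).
For a Dirichlet(a₁,…,a_K) with all aᵢ > 1, the mode has j-th component (aⱼ − 1)/(Σaᵢ − K).
Here Σaᵢ = 59 and K = 4, so p_4 = (18 − 1)/(59 − 4) = 17/55 ≈ 0.3091.

MAP estimate: 0.3091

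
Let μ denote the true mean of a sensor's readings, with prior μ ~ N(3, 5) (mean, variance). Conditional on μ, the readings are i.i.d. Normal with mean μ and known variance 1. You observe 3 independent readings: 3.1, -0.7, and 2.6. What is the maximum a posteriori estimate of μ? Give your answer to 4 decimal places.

μ̂_MAP = 1.7500

n = 3; x̄ = (3.1 + (-0.7) + 2.6)/3 = 5/3 = 5/3 ≈ 1.6667.
For a Normal prior and Normal likelihood with known variance, the posterior is Normal; its mode equals its mean, the precision-weighted average.
Prior precision 1/σ₀² = 1/5 = 0.2; data precision n/σ² = 3/1 = 3.
μ̂ = (0.2·3 + 3·(5/3)) / (0.2 + 3) = 5.6/3.2 = 1.7500.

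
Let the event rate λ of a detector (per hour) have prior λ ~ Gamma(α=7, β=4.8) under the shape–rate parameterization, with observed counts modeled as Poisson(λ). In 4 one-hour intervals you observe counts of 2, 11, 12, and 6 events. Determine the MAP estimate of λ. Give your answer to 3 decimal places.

λ̂_MAP = 4.205

Σxᵢ = 2+11+12+6 = 31, with n = 4.
Posterior ∝ λ^6e^(−4.8λ) · λ^31e^(−4λ) = λ^37e^(−8.8λ), i.e. Gamma(shape=38, rate=8.8).
The mode of a Gamma(a, b) with a ≥ 1 (shape–rate) is (a−1)/b = 37/8.8 ≈ 4.205.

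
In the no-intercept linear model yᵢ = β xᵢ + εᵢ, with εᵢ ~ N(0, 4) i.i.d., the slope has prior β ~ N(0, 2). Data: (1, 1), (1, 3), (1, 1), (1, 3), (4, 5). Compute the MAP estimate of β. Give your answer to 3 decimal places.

log p(β | y) = −Σ(yᵢ − βxᵢ)²/(2·4) − β²/(2·2) + const.
Setting the derivative to zero: Σxᵢ(yᵢ − βxᵢ)/4 − β/2 = 0, so β = Σxᵢyᵢ / (Σxᵢ² + σ²/τ²).
Σxᵢyᵢ = 1·1 + 1·3 + 1·1 + 1·3 + 4·5 = 28; Σxᵢ² = 20; σ²/τ² = 2.
β̂_MAP = 28 / (20 + 2) = 28/22 ≈ 1.273.

β̂_MAP = 1.273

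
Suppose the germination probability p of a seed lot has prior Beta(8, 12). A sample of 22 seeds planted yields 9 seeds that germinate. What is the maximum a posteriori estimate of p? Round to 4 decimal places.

Prior: Beta(8, 12).
Data: 9 successes in 22 trials. The binomial likelihood contributes p^9(1−p)^13, so the posterior is Beta(8+9, 12+13) = Beta(17, 25).
For Beta(a, b) with a, b > 1 the mode is (a−1)/(a+b−2) = 16/40 ≈ 0.4000.

p̂_MAP = 0.4000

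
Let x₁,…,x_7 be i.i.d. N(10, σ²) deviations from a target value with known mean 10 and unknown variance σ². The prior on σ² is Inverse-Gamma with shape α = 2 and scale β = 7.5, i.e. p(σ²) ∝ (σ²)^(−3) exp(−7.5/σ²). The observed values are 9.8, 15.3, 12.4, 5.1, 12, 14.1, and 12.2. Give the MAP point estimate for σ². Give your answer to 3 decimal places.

Sum of squared deviations about the known mean: SS = (9.8−10)² + (15.3−10)² + (12.4−10)² + (5.1−10)² + (12−10)² + (14.1−10)² + (12.2−10)² = 83.55.
The Normal likelihood contributes (σ²)^(−n/2) exp(−SS/(2σ²)), so the posterior is Inverse-Gamma(α + n/2, β + SS/2) = Inverse-Gamma(5.5, 49.275).
The mode of Inverse-Gamma(a, b) is b/(a+1) = 49.275/6.5 ≈ 7.581.

σ̂²_MAP = 7.581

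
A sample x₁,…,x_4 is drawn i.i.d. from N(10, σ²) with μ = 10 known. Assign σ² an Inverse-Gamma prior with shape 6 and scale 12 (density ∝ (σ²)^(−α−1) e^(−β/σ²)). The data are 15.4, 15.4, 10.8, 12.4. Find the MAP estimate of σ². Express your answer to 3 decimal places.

σ̂²_MAP = 4.929

Sum of squared deviations about the known mean: SS = (15.4−10)² + (15.4−10)² + (10.8−10)² + (12.4−10)² = 64.72.
The Normal likelihood contributes (σ²)^(−n/2) exp(−SS/(2σ²)), so the posterior is Inverse-Gamma(α + n/2, β + SS/2) = Inverse-Gamma(8, 44.36).
The mode of Inverse-Gamma(a, b) is b/(a+1) = 44.36/9 ≈ 4.929.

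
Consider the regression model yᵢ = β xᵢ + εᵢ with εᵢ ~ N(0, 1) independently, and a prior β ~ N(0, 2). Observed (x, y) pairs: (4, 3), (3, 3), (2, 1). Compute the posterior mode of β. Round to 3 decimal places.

log p(β | y) = −Σ(yᵢ − βxᵢ)²/(2·1) − β²/(2·2) + const.
Setting the derivative to zero: Σxᵢ(yᵢ − βxᵢ)/1 − β/2 = 0, so β = Σxᵢyᵢ / (Σxᵢ² + σ²/τ²).
Σxᵢyᵢ = 4·3 + 3·3 + 2·1 = 23; Σxᵢ² = 29; σ²/τ² = 0.5.
β̂_MAP = 23 / (29 + 0.5) = 23/29.5 ≈ 0.780.

β̂_MAP = 0.780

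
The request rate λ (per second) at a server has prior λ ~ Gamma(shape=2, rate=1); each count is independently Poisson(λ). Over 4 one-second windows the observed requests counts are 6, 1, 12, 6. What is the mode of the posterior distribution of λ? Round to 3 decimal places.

λ̂_MAP = 5.200

Σxᵢ = 6+1+12+6 = 25, with n = 4.
Posterior ∝ λe^(−1λ) · λ^25e^(−4λ) = λ^26e^(−5λ), i.e. Gamma(shape=27, rate=5).
The mode of a Gamma(a, b) with a ≥ 1 (shape–rate) is (a−1)/b = 26/5 ≈ 5.200.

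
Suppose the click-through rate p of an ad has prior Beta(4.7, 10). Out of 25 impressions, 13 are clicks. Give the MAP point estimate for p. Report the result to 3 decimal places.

p̂_MAP = 0.443

Prior: Beta(4.7, 10).
Data: 13 successes in 25 trials. The binomial likelihood contributes p^13(1−p)^12, so the posterior is Beta(4.7+13, 10+12) = Beta(17.7, 22).
For Beta(a, b) with a, b > 1 the mode is (a−1)/(a+b−2) = 16.7/37.7 ≈ 0.443.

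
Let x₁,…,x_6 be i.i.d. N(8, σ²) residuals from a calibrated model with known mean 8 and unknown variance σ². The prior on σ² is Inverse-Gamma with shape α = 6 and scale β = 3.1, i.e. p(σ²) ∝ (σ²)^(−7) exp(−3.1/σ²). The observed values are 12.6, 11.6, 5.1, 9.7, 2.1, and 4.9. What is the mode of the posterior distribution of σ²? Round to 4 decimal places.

σ̂²_MAP = 4.8020

Sum of squared deviations about the known mean: SS = (12.6−8)² + (11.6−8)² + (5.1−8)² + (9.7−8)² + (2.1−8)² + (4.9−8)² = 89.84.
The Normal likelihood contributes (σ²)^(−n/2) exp(−SS/(2σ²)), so the posterior is Inverse-Gamma(α + n/2, β + SS/2) = Inverse-Gamma(9, 48.02).
The mode of Inverse-Gamma(a, b) is b/(a+1) = 48.02/10 ≈ 4.8020.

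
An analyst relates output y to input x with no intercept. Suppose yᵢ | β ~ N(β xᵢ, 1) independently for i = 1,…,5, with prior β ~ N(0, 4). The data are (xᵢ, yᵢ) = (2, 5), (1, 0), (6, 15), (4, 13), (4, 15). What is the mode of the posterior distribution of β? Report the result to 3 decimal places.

log p(β | y) = −Σ(yᵢ − βxᵢ)²/(2·1) − β²/(2·4) + const.
Setting the derivative to zero: Σxᵢ(yᵢ − βxᵢ)/1 − β/4 = 0, so β = Σxᵢyᵢ / (Σxᵢ² + σ²/τ²).
Σxᵢyᵢ = 2·5 + 1·0 + 6·15 + 4·13 + 4·15 = 212; Σxᵢ² = 73; σ²/τ² = 0.25.
β̂_MAP = 212 / (73 + 0.25) = 212/73.25 ≈ 2.894.

β̂_MAP = 2.894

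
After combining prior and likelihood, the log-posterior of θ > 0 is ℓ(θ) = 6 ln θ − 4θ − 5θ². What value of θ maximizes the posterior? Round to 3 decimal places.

θ̂_MAP = 0.600

ℓ'(θ) = 6/θ − 4 − 10θ. Setting this to zero and multiplying by θ: 10θ² + 4θ − 6 = 0.
θ = (−4 + √(4² + 4·10·6)) / (2·10) = (−4 + √256) / 20 = (−4 + 16)/20 = 3/5.
ℓ''(θ) = −6/θ² − 10 < 0, confirming a maximum.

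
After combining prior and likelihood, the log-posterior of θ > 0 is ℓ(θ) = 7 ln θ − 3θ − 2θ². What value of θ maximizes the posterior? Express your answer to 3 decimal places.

θ̂_MAP = 1.000

ℓ'(θ) = 7/θ − 3 − 4θ. Setting this to zero and multiplying by θ: 4θ² + 3θ − 7 = 0.
θ = (−3 + √(3² + 4·4·7)) / (2·4) = (−3 + √121) / 8 = (−3 + 11)/8 = 1.
ℓ''(θ) = −7/θ² − 4 < 0, confirming a maximum.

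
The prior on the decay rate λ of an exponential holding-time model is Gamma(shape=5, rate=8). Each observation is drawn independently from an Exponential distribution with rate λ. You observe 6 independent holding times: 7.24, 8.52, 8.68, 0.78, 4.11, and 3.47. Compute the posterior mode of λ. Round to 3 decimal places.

The Exponential(rate=λ) likelihood is ∝ λ^n e^(−λΣtᵢ). Here n = 6 and Σtᵢ = 7.24 + 8.52 + 8.68 + 0.78 + 4.11 + 3.47 = 32.80.
Posterior ∝ λ^4e^(−8λ) · λ^6e^(−32.80λ) = λ^10e^(−40.80λ), i.e. Gamma(11, 40.80).
Mode = (a−1)/b = 10/40.80 ≈ 0.245.

λ̂_MAP = 0.245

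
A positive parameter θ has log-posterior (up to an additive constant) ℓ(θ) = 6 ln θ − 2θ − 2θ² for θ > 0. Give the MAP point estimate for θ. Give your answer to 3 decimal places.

θ̂_MAP = 1.000

ℓ'(θ) = 6/θ − 2 − 4θ. Setting this to zero and multiplying by θ: 4θ² + 2θ − 6 = 0.
θ = (−2 + √(2² + 4·4·6)) / (2·4) = (−2 + √100) / 8 = (−2 + 10)/8 = 1.
ℓ''(θ) = −6/θ² − 4 < 0, confirming a maximum.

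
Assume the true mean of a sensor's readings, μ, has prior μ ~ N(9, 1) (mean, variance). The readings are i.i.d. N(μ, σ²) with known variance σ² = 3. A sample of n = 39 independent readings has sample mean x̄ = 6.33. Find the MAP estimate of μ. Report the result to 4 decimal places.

n = 39, x̄ = 6.33.
For a Normal prior and Normal likelihood with known variance, the posterior is Normal; its mode equals its mean, the precision-weighted average.
Prior precision 1/σ₀² = 1/1 = 1; data precision n/σ² = 39/3 = 13.
μ̂ = (1·9 + 13·6.33) / (1 + 13) = 91.29/14 = 9129/1400 ≈ 6.5207.

μ̂_MAP = 6.5207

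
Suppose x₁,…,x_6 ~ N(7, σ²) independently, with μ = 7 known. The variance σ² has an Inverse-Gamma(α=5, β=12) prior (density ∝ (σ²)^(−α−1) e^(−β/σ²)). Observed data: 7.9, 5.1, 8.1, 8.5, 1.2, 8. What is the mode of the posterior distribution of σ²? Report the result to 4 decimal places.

σ̂²_MAP = 3.6956

Sum of squared deviations about the known mean: SS = (7.9−7)² + (5.1−7)² + (8.1−7)² + (8.5−7)² + (1.2−7)² + (8−7)² = 42.52.
The Normal likelihood contributes (σ²)^(−n/2) exp(−SS/(2σ²)), so the posterior is Inverse-Gamma(α + n/2, β + SS/2) = Inverse-Gamma(8, 33.26).
The mode of Inverse-Gamma(a, b) is b/(a+1) = 33.26/9 ≈ 3.6956.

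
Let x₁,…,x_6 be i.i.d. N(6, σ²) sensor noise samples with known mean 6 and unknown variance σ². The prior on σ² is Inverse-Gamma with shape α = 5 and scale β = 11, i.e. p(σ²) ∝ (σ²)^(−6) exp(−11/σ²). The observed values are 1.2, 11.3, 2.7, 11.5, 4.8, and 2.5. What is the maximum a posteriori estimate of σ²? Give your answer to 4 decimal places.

Sum of squared deviations about the known mean: SS = (1.2−6)² + (11.3−6)² + (2.7−6)² + (11.5−6)² + (4.8−6)² + (2.5−6)² = 105.96.
The Normal likelihood contributes (σ²)^(−n/2) exp(−SS/(2σ²)), so the posterior is Inverse-Gamma(α + n/2, β + SS/2) = Inverse-Gamma(8, 63.98).
The mode of Inverse-Gamma(a, b) is b/(a+1) = 63.98/9 ≈ 7.1089.

σ̂²_MAP = 7.1089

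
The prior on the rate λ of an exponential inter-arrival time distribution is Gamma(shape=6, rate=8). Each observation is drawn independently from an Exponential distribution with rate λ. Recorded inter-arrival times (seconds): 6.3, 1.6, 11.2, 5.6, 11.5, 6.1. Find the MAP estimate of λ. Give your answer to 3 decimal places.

λ̂_MAP = 0.219

The Exponential(rate=λ) likelihood is ∝ λ^n e^(−λΣtᵢ). Here n = 6 and Σtᵢ = 6.3 + 1.6 + 11.2 + 5.6 + 11.5 + 6.1 = 42.3.
Posterior ∝ λ^5e^(−8λ) · λ^6e^(−42.3λ) = λ^11e^(−50.3λ), i.e. Gamma(12, 50.3).
Mode = (a−1)/b = 11/50.3 ≈ 0.219.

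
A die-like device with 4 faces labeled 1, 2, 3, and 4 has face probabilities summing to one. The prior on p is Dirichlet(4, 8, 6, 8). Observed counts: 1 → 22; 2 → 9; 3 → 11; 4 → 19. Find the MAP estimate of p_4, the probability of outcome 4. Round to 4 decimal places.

MAP estimate: 0.3133

The posterior is Dirichlet(αᵢ + nᵢ) = Dirichlet(26, 17, 17, 27).
For a Dirichlet(a₁,…,a_K) with all aᵢ > 1, the mode has j-th component (aⱼ − 1)/(Σaᵢ − K).
Here Σaᵢ = 87 and K = 4, so p_4 = (27 − 1)/(87 − 4) = 26/83 ≈ 0.3133.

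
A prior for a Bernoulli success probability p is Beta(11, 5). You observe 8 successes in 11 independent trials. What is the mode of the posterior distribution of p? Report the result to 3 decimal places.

Prior: Beta(11, 5).
Data: 8 successes in 11 trials. The binomial likelihood contributes p^8(1−p)^3, so the posterior is Beta(11+8, 5+3) = Beta(19, 8).
For Beta(a, b) with a, b > 1 the mode is (a−1)/(a+b−2) = 18/25 ≈ 0.720.

p̂_MAP = 0.720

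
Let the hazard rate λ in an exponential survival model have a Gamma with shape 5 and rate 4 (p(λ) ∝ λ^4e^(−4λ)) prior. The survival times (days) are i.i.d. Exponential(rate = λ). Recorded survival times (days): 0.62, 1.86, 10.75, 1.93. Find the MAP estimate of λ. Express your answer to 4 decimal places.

λ̂_MAP = 0.4175

The Exponential(rate=λ) likelihood is ∝ λ^n e^(−λΣtᵢ). Here n = 4 and Σtᵢ = 0.62 + 1.86 + 10.75 + 1.93 = 15.16.
Posterior ∝ λ^4e^(−4λ) · λ^4e^(−15.16λ) = λ^8e^(−19.16λ), i.e. Gamma(9, 19.16).
Mode = (a−1)/b = 8/19.16 ≈ 0.4175.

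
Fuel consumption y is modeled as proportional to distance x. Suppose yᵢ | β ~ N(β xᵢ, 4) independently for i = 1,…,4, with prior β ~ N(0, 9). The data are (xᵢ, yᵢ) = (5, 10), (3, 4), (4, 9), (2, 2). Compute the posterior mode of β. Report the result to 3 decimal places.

β̂_MAP = 1.873

log p(β | y) = −Σ(yᵢ − βxᵢ)²/(2·4) − β²/(2·9) + const.
Setting the derivative to zero: Σxᵢ(yᵢ − βxᵢ)/4 − β/9 = 0, so β = Σxᵢyᵢ / (Σxᵢ² + σ²/τ²).
Σxᵢyᵢ = 5·10 + 3·4 + 4·9 + 2·2 = 102; Σxᵢ² = 54; σ²/τ² = 4/9.
β̂_MAP = 102 / (54 + 4/9) = 102/(490/9) = 459/245 ≈ 1.873.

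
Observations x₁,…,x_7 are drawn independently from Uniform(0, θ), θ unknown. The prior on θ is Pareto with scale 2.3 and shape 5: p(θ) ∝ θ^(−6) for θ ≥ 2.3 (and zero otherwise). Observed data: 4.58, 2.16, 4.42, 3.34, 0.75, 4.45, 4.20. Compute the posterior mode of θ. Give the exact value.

The Uniform(0, θ) likelihood is θ^(−n) for θ ≥ max(xᵢ), zero otherwise. Here max(xᵢ) = 4.58.
Posterior ∝ θ^(−6) · θ^(−7) = θ^(−13) on θ ≥ max(2.3, 4.58) = 4.58.
This density is strictly decreasing in θ, so the posterior mode lies at the lower boundary of the support.

θ̂_MAP = 4.58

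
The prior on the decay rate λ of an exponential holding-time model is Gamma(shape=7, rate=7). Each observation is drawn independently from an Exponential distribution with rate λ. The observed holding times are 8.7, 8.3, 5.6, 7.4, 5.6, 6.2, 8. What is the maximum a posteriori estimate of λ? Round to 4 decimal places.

The Exponential(rate=λ) likelihood is ∝ λ^n e^(−λΣtᵢ). Here n = 7 and Σtᵢ = 8.7 + 8.3 + 5.6 + 7.4 + 5.6 + 6.2 + 8 = 49.8.
Posterior ∝ λ^6e^(−7λ) · λ^7e^(−49.8λ) = λ^13e^(−56.8λ), i.e. Gamma(14, 56.8).
Mode = (a−1)/b = 13/56.8 ≈ 0.2289.

λ̂_MAP = 0.2289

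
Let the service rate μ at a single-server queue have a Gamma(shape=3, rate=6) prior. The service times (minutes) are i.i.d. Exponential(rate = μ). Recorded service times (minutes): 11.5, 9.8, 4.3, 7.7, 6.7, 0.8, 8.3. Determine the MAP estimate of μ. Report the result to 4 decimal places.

μ̂_MAP = 0.1633

The Exponential(rate=μ) likelihood is ∝ μ^n e^(−μΣtᵢ). Here n = 7 and Σtᵢ = 11.5 + 9.8 + 4.3 + 7.7 + 6.7 + 0.8 + 8.3 = 49.1.
Posterior ∝ μ^2e^(−6μ) · μ^7e^(−49.1μ) = μ^9e^(−55.1μ), i.e. Gamma(10, 55.1).
Mode = (a−1)/b = 9/55.1 ≈ 0.1633.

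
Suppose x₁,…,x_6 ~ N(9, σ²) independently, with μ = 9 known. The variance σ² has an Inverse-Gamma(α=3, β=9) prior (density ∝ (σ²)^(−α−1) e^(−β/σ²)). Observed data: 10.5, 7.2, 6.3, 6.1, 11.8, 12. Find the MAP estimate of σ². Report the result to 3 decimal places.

Sum of squared deviations about the known mean: SS = (10.5−9)² + (7.2−9)² + (6.3−9)² + (6.1−9)² + (11.8−9)² + (12−9)² = 38.03.
The Normal likelihood contributes (σ²)^(−n/2) exp(−SS/(2σ²)), so the posterior is Inverse-Gamma(α + n/2, β + SS/2) = Inverse-Gamma(6, 28.015).
The mode of Inverse-Gamma(a, b) is b/(a+1) = 28.015/7 ≈ 4.002.

σ̂²_MAP = 4.002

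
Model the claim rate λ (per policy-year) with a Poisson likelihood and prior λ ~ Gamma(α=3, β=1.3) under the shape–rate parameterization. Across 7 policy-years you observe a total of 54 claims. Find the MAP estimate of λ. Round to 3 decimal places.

Σxᵢ = 54, n = 7.
Posterior ∝ λ^2e^(−1.3λ) · λ^54e^(−7λ) = λ^56e^(−8.3λ), i.e. Gamma(shape=57, rate=8.3).
The mode of a Gamma(a, b) with a ≥ 1 (shape–rate) is (a−1)/b = 56/8.3 ≈ 6.747.

λ̂_MAP = 6.747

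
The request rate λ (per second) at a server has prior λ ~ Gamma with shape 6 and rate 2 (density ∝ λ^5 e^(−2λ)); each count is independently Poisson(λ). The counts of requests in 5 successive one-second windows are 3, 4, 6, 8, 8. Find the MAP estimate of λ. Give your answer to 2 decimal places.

λ̂_MAP = 4.86

Σxᵢ = 3+4+6+8+8 = 29, with n = 5.
Posterior ∝ λ^5e^(−2λ) · λ^29e^(−5λ) = λ^34e^(−7λ), i.e. Gamma(shape=35, rate=7).
The mode of a Gamma(a, b) with a ≥ 1 (shape–rate) is (a−1)/b = 34/7 ≈ 4.86.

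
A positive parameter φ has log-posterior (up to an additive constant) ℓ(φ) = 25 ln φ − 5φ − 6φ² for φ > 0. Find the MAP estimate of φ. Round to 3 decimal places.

ℓ'(φ) = 25/φ − 5 − 12φ. Setting this to zero and multiplying by φ: 12φ² + 5φ − 25 = 0.
φ = (−5 + √(5² + 4·12·25)) / (2·12) = (−5 + √1225) / 24 = (−5 + 35)/24 = 5/4.
ℓ''(φ) = −25/φ² − 12 < 0, confirming a maximum.

φ̂_MAP = 1.250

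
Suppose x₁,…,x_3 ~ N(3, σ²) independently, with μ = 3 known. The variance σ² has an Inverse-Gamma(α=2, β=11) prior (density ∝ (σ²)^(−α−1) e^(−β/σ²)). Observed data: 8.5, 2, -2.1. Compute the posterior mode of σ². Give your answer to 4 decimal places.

Sum of squared deviations about the known mean: SS = (8.5−3)² + (2−3)² + (-2.1−3)² = 57.26.
The Normal likelihood contributes (σ²)^(−n/2) exp(−SS/(2σ²)), so the posterior is Inverse-Gamma(α + n/2, β + SS/2) = Inverse-Gamma(3.5, 39.63).
The mode of Inverse-Gamma(a, b) is b/(a+1) = 39.63/4.5 ≈ 8.8067.

σ̂²_MAP = 8.8067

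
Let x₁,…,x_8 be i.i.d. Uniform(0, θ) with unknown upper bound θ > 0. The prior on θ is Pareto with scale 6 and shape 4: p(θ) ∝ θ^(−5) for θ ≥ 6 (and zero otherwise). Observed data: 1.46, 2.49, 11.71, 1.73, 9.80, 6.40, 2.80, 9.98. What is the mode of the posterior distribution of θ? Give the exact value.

θ̂_MAP = 11.71

The Uniform(0, θ) likelihood is θ^(−n) for θ ≥ max(xᵢ), zero otherwise. Here max(xᵢ) = 11.71.
Posterior ∝ θ^(−5) · θ^(−8) = θ^(−13) on θ ≥ max(6, 11.71) = 11.71.
This density is strictly decreasing in θ, so the posterior mode lies at the lower boundary of the support.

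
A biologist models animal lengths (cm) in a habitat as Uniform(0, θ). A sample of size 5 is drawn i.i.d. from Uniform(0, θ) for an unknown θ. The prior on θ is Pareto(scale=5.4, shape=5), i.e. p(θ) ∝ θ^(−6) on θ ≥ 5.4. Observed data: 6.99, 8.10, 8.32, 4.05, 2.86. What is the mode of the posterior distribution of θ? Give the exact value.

The Uniform(0, θ) likelihood is θ^(−n) for θ ≥ max(xᵢ), zero otherwise. Here max(xᵢ) = 8.32.
Posterior ∝ θ^(−6) · θ^(−5) = θ^(−11) on θ ≥ max(5.4, 8.32) = 8.32.
This density is strictly decreasing in θ, so the posterior mode lies at the lower boundary of the support.

θ̂_MAP = 8.32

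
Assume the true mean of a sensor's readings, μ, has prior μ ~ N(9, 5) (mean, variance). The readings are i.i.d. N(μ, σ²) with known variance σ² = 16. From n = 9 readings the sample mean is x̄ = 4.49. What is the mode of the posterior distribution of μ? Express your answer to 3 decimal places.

μ̂_MAP = 5.673

n = 9, x̄ = 4.49.
For a Normal prior and Normal likelihood with known variance, the posterior is Normal; its mode equals its mean, the precision-weighted average.
Prior precision 1/σ₀² = 1/5 = 0.2; data precision n/σ² = 9/16 = 0.5625.
μ̂ = (0.2·9 + 0.5625·4.49) / (0.2 + 0.5625) = 4.325625/0.7625 = 6921/1220 ≈ 5.673.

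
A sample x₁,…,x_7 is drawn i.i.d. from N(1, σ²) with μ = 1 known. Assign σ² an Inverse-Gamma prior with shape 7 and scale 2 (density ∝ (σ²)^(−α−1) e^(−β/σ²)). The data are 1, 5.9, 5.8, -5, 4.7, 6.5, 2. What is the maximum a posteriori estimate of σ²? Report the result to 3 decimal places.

Sum of squared deviations about the known mean: SS = (1−1)² + (5.9−1)² + (5.8−1)² + (-5−1)² + (4.7−1)² + (6.5−1)² + (2−1)² = 127.99.
The Normal likelihood contributes (σ²)^(−n/2) exp(−SS/(2σ²)), so the posterior is Inverse-Gamma(α + n/2, β + SS/2) = Inverse-Gamma(10.5, 65.995).
The mode of Inverse-Gamma(a, b) is b/(a+1) = 65.995/11.5 ≈ 5.739.

σ̂²_MAP = 5.739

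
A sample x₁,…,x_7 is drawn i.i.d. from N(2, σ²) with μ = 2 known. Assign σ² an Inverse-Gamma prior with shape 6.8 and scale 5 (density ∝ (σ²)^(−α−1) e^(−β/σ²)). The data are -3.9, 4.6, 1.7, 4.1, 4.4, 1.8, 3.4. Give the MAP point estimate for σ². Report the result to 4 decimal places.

σ̂²_MAP = 2.8243

Sum of squared deviations about the known mean: SS = (-3.9−2)² + (4.6−2)² + (1.7−2)² + (4.1−2)² + (4.4−2)² + (1.8−2)² + (3.4−2)² = 53.83.
The Normal likelihood contributes (σ²)^(−n/2) exp(−SS/(2σ²)), so the posterior is Inverse-Gamma(α + n/2, β + SS/2) = Inverse-Gamma(10.3, 31.915).
The mode of Inverse-Gamma(a, b) is b/(a+1) = 31.915/11.3 ≈ 2.8243.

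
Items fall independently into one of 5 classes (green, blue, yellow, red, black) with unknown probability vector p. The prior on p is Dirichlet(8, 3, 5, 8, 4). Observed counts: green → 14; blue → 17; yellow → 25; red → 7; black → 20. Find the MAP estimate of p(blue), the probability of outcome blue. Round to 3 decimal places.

MAP estimate of p(blue) = 0.179

The posterior is Dirichlet(αᵢ + nᵢ) = Dirichlet(22, 20, 30, 15, 24).
For a Dirichlet(a₁,…,a_K) with all aᵢ > 1, the mode has j-th component (aⱼ − 1)/(Σaᵢ − K).
Here Σaᵢ = 111 and K = 5, so p(blue) = (20 − 1)/(111 − 5) = 19/106 ≈ 0.179.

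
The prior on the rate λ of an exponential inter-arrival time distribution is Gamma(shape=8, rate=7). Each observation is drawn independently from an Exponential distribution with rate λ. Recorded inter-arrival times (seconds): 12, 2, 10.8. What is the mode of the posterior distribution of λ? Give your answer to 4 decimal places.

The Exponential(rate=λ) likelihood is ∝ λ^n e^(−λΣtᵢ). Here n = 3 and Σtᵢ = 12 + 2 + 10.8 = 24.8.
Posterior ∝ λ^7e^(−7λ) · λ^3e^(−24.8λ) = λ^10e^(−31.8λ), i.e. Gamma(11, 31.8).
Mode = (a−1)/b = 10/31.8 ≈ 0.3145.

λ̂_MAP = 0.3145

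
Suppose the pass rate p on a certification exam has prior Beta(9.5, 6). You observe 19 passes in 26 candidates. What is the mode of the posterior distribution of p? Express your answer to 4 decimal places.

p̂_MAP = 0.6962

Prior: Beta(9.5, 6).
Data: 19 successes in 26 trials. The binomial likelihood contributes p^19(1−p)^7, so the posterior is Beta(9.5+19, 6+7) = Beta(28.5, 13).
For Beta(a, b) with a, b > 1 the mode is (a−1)/(a+b−2) = 27.5/39.5 ≈ 0.6962.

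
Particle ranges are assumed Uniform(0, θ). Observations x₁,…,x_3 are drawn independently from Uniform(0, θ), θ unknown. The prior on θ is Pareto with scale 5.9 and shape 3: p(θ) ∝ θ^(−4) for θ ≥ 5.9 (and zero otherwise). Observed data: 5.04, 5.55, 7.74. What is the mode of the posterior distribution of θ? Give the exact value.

The Uniform(0, θ) likelihood is θ^(−n) for θ ≥ max(xᵢ), zero otherwise. Here max(xᵢ) = 7.74.
Posterior ∝ θ^(−4) · θ^(−3) = θ^(−7) on θ ≥ max(5.9, 7.74) = 7.74.
This density is strictly decreasing in θ, so the posterior mode lies at the lower boundary of the support.

θ̂_MAP = 7.74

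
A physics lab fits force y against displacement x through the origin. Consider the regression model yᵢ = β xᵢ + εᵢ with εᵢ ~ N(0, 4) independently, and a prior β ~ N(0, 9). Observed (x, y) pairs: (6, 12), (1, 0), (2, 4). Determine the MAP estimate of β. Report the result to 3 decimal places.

log p(β | y) = −Σ(yᵢ − βxᵢ)²/(2·4) − β²/(2·9) + const.
Setting the derivative to zero: Σxᵢ(yᵢ − βxᵢ)/4 − β/9 = 0, so β = Σxᵢyᵢ / (Σxᵢ² + σ²/τ²).
Σxᵢyᵢ = 6·12 + 1·0 + 2·4 = 80; Σxᵢ² = 41; σ²/τ² = 4/9.
β̂_MAP = 80 / (41 + 4/9) = 80/(373/9) = 720/373 ≈ 1.930.

β̂_MAP = 1.930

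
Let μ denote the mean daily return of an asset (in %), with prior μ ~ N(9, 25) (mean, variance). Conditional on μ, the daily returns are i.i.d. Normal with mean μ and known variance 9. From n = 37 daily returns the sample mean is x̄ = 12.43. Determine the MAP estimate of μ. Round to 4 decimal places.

n = 37, x̄ = 12.43.
For a Normal prior and Normal likelihood with known variance, the posterior is Normal; its mode equals its mean, the precision-weighted average.
Prior precision 1/σ₀² = 1/25 = 0.04; data precision n/σ² = 37/9.
μ̂ = (0.04·9 + (37/9)·12.43) / (0.04 + 37/9) = (9263/180)/(934/225) = 46315/3736 ≈ 12.3969.

μ̂_MAP = 12.3969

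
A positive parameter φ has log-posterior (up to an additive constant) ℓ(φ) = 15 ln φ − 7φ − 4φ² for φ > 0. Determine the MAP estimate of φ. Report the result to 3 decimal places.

ℓ'(φ) = 15/φ − 7 − 8φ. Setting this to zero and multiplying by φ: 8φ² + 7φ − 15 = 0.
φ = (−7 + √(7² + 4·8·15)) / (2·8) = (−7 + √529) / 16 = (−7 + 23)/16 = 1.
ℓ''(φ) = −15/φ² − 8 < 0, confirming a maximum.

φ̂_MAP = 1.000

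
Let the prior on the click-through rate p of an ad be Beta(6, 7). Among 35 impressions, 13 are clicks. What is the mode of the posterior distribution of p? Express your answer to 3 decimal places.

Prior: Beta(6, 7).
Data: 13 successes in 35 trials. The binomial likelihood contributes p^13(1−p)^22, so the posterior is Beta(6+13, 7+22) = Beta(19, 29).
For Beta(a, b) with a, b > 1 the mode is (a−1)/(a+b−2) = 18/46 ≈ 0.391.

p̂_MAP = 0.391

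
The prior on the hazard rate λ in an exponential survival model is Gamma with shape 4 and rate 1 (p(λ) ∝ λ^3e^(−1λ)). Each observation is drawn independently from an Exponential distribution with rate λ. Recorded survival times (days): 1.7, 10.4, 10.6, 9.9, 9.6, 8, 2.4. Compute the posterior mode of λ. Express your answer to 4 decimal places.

The Exponential(rate=λ) likelihood is ∝ λ^n e^(−λΣtᵢ). Here n = 7 and Σtᵢ = 1.7 + 10.4 + 10.6 + 9.9 + 9.6 + 8 + 2.4 = 52.6.
Posterior ∝ λ^3e^(−1λ) · λ^7e^(−52.6λ) = λ^10e^(−53.6λ), i.e. Gamma(11, 53.6).
Mode = (a−1)/b = 10/53.6 ≈ 0.1866.

λ̂_MAP = 0.1866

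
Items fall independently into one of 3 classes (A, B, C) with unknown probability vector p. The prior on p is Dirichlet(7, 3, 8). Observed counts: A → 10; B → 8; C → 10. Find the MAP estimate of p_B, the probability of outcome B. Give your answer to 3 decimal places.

The posterior is Dirichlet(αᵢ + nᵢ) = Dirichlet(17, 11, 18).
For a Dirichlet(a₁,…,a_K) with all aᵢ > 1, the mode has j-th component (aⱼ − 1)/(Σaᵢ − K).
Here Σaᵢ = 46 and K = 3, so p_B = (11 − 1)/(46 − 3) = 10/43 ≈ 0.233.

MAP estimate of p_B = 0.233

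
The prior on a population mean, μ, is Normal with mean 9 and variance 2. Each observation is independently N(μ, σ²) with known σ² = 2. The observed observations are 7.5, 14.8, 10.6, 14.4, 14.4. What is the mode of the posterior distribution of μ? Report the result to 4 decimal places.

n = 5; x̄ = (7.5 + 14.8 + 10.6 + 14.4 + 14.4)/5 = 61.7/5 = 12.34.
For a Normal prior and Normal likelihood with known variance, the posterior is Normal; its mode equals its mean, the precision-weighted average.
Prior precision 1/σ₀² = 1/2 = 0.5; data precision n/σ² = 5/2 = 2.5.
μ̂ = (0.5·9 + 2.5·12.34) / (0.5 + 2.5) = 35.35/3 = 707/60 ≈ 11.7833.

μ̂_MAP = 11.7833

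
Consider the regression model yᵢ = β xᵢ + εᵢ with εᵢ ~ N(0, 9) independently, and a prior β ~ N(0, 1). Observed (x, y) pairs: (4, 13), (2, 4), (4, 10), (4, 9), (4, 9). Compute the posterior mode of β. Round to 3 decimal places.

log p(β | y) = −Σ(yᵢ − βxᵢ)²/(2·9) − β²/(2·1) + const.
Setting the derivative to zero: Σxᵢ(yᵢ − βxᵢ)/9 − β/1 = 0, so β = Σxᵢyᵢ / (Σxᵢ² + σ²/τ²).
Σxᵢyᵢ = 4·13 + 2·4 + 4·10 + 4·9 + 4·9 = 172; Σxᵢ² = 68; σ²/τ² = 9.
β̂_MAP = 172 / (68 + 9) = 172/77 ≈ 2.234.

β̂_MAP = 2.234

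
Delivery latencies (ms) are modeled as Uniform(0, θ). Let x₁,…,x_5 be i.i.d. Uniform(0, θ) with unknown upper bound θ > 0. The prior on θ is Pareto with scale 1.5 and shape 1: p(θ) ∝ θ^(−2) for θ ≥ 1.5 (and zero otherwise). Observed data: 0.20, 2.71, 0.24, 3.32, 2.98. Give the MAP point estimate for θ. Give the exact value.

θ̂_MAP = 3.32

The Uniform(0, θ) likelihood is θ^(−n) for θ ≥ max(xᵢ), zero otherwise. Here max(xᵢ) = 3.32.
Posterior ∝ θ^(−2) · θ^(−5) = θ^(−7) on θ ≥ max(1.5, 3.32) = 3.32.
This density is strictly decreasing in θ, so the posterior mode lies at the lower boundary of the support.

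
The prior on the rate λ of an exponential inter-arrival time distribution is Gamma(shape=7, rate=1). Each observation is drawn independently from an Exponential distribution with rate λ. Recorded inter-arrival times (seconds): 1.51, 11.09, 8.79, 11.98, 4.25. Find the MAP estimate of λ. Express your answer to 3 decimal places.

λ̂_MAP = 0.285

The Exponential(rate=λ) likelihood is ∝ λ^n e^(−λΣtᵢ). Here n = 5 and Σtᵢ = 1.51 + 11.09 + 8.79 + 11.98 + 4.25 = 37.62.
Posterior ∝ λ^6e^(−1λ) · λ^5e^(−37.62λ) = λ^11e^(−38.62λ), i.e. Gamma(12, 38.62).
Mode = (a−1)/b = 11/38.62 ≈ 0.285.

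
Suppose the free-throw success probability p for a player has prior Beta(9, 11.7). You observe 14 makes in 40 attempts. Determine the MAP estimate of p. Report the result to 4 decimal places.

p̂_MAP = 0.3748

Prior: Beta(9, 11.7).
Data: 14 successes in 40 trials. The binomial likelihood contributes p^14(1−p)^26, so the posterior is Beta(9+14, 11.7+26) = Beta(23, 37.7).
For Beta(a, b) with a, b > 1 the mode is (a−1)/(a+b−2) = 22/58.7 ≈ 0.3748.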